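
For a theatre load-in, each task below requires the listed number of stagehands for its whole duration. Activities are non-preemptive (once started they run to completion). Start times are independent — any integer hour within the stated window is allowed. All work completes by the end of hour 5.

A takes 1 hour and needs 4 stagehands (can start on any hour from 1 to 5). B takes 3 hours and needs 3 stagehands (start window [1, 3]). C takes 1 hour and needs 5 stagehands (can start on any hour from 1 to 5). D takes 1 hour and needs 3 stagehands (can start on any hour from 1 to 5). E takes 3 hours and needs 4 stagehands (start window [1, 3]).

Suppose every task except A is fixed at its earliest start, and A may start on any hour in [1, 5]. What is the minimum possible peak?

15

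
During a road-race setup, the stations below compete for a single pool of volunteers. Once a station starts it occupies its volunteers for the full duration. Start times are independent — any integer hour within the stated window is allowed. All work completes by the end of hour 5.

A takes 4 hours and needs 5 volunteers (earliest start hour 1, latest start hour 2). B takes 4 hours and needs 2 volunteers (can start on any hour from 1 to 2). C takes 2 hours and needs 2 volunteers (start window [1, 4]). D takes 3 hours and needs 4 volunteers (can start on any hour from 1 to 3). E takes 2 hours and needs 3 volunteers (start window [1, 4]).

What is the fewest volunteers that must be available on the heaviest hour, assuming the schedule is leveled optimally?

Early-start (A@1, B@1, C@1, D@1, E@1) gives peak 16: h1:16  h2:16  h3:11  h4:7  h5:0.
Shift D→3.
Schedule A@1, B@1, C@1, D@3, E@1: h1:12  h2:12  h3:11  h4:11  h5:4 — peak 12.

12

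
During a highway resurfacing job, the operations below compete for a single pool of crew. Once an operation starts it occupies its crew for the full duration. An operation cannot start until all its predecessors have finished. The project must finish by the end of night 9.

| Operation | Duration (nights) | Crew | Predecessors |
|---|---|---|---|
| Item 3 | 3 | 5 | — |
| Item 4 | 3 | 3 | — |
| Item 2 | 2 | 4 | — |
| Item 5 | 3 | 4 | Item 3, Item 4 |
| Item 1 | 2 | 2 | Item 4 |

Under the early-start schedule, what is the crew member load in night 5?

6

At early start, night 5 has: Item 5, Item 1.
Demand: 4 + 2 = 6.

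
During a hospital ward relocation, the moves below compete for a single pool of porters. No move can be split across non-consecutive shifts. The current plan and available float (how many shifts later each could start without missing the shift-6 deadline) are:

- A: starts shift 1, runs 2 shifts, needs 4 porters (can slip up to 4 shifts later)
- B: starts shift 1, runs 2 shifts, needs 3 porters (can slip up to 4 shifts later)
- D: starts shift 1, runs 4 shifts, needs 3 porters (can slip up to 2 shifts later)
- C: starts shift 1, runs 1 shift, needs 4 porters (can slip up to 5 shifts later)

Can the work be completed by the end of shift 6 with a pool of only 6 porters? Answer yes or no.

no

The minimum achievable peak is 7; 6 < 7, so no feasible schedule stays within the cap.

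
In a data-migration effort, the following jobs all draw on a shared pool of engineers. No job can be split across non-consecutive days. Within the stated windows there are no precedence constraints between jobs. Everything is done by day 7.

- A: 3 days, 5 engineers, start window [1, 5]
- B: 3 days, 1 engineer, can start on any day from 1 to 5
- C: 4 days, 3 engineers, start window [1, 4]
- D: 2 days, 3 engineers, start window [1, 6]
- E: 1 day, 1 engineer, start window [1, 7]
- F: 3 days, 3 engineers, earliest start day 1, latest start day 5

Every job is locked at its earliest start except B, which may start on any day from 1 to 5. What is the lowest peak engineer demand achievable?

15

B@1: d1:16  d2:15  d3:12  d4:3  d5:0  d6:0  d7:0 → peak 16
B@2: d1:15  d2:15  d3:12  d4:4  d5:0  d6:0  d7:0 → peak 15
B@3: d1:15  d2:14  d3:12  d4:4  d5:1  d6:0  d7:0 → peak 15
B@4: d1:15  d2:14  d3:11  d4:4  d5:1  d6:1  d7:0 → peak 15
B@5: d1:15  d2:14  d3:11  d4:3  d5:1  d6:1  d7:1 → peak 15
Best is B@2, peak 15.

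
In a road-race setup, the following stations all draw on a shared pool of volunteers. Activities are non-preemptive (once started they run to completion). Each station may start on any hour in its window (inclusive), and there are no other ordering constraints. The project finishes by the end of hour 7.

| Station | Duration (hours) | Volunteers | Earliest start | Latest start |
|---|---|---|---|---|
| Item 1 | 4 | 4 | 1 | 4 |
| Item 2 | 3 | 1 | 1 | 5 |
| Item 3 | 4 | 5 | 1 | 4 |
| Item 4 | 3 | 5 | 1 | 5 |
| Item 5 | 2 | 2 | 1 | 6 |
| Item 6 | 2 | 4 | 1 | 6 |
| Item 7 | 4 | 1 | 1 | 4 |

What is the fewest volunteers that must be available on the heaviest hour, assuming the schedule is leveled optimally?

11

Early-start (Item 1@1, Item 2@1, Item 3@1, Item 4@1, Item 5@1, Item 6@1, Item 7@1) gives peak 22: h1:22  h2:22  h3:16  h4:10  h5:0  h6:0  h7:0.
Shift Item 4→5, Item 5→5, Item 6→5.
Schedule Item 1@1, Item 2@1, Item 3@1, Item 4@5, Item 5@5, Item 6@5, Item 7@1: h1:11  h2:11  h3:11  h4:10  h5:11  h6:11  h7:5 — peak 11.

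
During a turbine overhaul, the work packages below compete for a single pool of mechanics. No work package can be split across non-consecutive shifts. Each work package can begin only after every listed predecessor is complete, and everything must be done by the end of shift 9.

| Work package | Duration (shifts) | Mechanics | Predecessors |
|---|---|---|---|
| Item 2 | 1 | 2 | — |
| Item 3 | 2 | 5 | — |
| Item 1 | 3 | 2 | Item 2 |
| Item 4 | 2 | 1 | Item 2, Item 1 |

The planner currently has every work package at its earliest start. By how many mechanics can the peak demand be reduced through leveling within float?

Early-start peak: s1:7  s2:7  s3:2  s4:2  s5:1  s6:1  s7:0  s8:0  s9:0 ⇒ 7.
Leveled (Item 2@1, Item 3@2, Item 1@4, Item 4@7): s1:2  s2:5  s3:5  s4:2  s5:2  s6:2  s7:1  s8:1  s9:0 ⇒ 5.
Reduction 7 − 5 = 2.

2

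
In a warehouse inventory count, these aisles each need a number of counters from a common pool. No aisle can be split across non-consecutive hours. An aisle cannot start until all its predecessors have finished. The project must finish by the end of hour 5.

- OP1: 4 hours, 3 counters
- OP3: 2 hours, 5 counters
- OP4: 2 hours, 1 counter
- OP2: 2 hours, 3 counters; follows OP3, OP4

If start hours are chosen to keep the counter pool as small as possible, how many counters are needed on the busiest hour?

Schedule OP1@1, OP3@1, OP4@1, OP2@3: h1:9  h2:9  h3:6  h4:6  h5:0 — peak 9.
No arrangement of the 10 feasible schedules does better.

9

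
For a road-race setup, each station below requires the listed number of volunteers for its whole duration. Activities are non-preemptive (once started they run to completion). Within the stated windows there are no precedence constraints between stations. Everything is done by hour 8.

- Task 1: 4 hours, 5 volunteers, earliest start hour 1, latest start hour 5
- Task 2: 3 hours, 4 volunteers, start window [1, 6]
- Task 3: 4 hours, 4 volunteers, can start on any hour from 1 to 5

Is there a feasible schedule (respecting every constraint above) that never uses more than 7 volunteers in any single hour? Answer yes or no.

no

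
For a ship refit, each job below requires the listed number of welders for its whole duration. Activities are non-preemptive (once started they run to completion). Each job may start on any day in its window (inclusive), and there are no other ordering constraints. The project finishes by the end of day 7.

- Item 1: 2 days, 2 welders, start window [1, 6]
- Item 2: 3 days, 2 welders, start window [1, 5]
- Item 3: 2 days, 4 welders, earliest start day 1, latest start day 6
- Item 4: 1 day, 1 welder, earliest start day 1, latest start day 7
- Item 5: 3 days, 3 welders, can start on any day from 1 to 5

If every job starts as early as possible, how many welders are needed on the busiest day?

Early-start schedule: Item 1@1, Item 2@1, Item 3@1, Item 4@1, Item 5@1.
Load per day: day 1: 12, day 2: 11, day 3: 5, day 4: 0, day 5: 0, day 6: 0, day 7: 0.
Peak is 12.

12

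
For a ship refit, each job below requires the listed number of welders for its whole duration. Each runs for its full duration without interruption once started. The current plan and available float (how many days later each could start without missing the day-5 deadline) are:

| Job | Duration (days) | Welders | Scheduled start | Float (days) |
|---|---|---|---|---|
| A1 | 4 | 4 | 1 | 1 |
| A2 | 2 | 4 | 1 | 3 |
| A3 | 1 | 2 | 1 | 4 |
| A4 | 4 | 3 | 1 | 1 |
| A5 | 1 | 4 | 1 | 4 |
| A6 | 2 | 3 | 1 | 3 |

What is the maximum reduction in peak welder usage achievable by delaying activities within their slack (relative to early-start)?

9

Early-start peak: d1:20  d2:14  d3:7  d4:7  d5:0 ⇒ 20.
Leveled (A1@1, A2@1, A3@1, A4@2, A5@3, A6@4): d1:10  d2:11  d3:11  d4:10  d5:6 ⇒ 11.
Reduction 20 − 11 = 9.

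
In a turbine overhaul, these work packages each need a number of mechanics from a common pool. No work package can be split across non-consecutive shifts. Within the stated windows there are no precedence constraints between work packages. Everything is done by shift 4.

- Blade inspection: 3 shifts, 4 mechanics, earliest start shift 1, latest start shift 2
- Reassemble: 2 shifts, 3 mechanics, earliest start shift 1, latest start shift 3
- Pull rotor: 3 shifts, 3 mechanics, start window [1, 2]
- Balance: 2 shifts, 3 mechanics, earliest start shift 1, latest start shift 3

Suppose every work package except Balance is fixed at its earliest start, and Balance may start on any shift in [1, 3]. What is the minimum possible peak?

10

Balance@1: s1:13  s2:13  s3:7  s4:0 → peak 13
Balance@2: s1:10  s2:13  s3:10  s4:0 → peak 13
Balance@3: s1:10  s2:10  s3:10  s4:3 → peak 10
Best is Balance@3, peak 10.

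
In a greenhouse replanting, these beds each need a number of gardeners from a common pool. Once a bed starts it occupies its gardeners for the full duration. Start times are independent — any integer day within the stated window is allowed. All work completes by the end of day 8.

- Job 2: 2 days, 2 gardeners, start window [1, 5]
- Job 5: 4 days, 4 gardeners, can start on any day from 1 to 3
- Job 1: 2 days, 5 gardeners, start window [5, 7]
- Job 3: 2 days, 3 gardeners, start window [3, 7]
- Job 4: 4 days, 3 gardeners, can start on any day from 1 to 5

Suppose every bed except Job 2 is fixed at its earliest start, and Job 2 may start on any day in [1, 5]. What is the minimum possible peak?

Job 2@1: d1:9  d2:9  d3:10  d4:10  d5:5  d6:5  d7:0  d8:0 → peak 10
Job 2@2: d1:7  d2:9  d3:12  d4:10  d5:5  d6:5  d7:0  d8:0 → peak 12
Job 2@3: d1:7  d2:7  d3:12  d4:12  d5:5  d6:5  d7:0  d8:0 → peak 12
Job 2@4: d1:7  d2:7  d3:10  d4:12  d5:7  d6:5  d7:0  d8:0 → peak 12
Job 2@5: d1:7  d2:7  d3:10  d4:10  d5:7  d6:7  d7:0  d8:0 → peak 10
Best is Job 2@1, peak 10.

10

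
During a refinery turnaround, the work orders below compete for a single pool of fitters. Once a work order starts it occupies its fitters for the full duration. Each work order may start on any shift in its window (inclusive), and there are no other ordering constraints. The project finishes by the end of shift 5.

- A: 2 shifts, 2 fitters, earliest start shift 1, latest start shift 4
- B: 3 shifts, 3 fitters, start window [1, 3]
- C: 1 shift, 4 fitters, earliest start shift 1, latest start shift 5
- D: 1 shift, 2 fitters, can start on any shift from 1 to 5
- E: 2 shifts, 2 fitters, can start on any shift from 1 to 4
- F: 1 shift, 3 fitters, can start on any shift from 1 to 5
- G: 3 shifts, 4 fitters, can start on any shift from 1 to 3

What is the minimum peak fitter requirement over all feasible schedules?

8

Early-start (A@1, B@1, C@1, D@1, E@1, F@1, G@1) gives peak 20: s1:20  s2:11  s3:7  s4:0  s5:0.
Shift B→3, D→5, F→5, G→2.
Schedule A@1, B@3, C@1, D@5, E@1, F@5, G@2: s1:8  s2:8  s3:7  s4:7  s5:8 — peak 8.
Total fitter-shifts = 38 over 5 shifts ⇒ peak ≥ ⌈38/5⌉ = 8, so 8 is optimal.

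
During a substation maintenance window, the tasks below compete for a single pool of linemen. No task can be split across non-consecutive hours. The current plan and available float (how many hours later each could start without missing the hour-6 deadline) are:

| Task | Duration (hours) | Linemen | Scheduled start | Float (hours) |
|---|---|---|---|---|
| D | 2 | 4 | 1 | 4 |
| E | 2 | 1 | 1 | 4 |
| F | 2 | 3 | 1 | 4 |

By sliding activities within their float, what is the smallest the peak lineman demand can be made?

Early-start (D@1, E@1, F@1) gives peak 8: h1:8  h2:8  h3:0  h4:0  h5:0  h6:0.
Shift E→3, F→3.
Schedule D@1, E@3, F@3: h1:4  h2:4  h3:4  h4:4  h5:0  h6:0 — peak 4.

4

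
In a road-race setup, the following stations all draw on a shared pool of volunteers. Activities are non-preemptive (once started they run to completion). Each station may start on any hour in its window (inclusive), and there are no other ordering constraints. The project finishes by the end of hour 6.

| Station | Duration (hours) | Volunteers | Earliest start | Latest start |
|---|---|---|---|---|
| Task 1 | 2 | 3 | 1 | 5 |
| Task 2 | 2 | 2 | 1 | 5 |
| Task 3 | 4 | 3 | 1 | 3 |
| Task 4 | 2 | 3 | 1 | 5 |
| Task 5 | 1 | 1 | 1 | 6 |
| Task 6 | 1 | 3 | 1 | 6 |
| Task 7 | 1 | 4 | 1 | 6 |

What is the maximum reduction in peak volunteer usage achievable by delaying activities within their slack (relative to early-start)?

13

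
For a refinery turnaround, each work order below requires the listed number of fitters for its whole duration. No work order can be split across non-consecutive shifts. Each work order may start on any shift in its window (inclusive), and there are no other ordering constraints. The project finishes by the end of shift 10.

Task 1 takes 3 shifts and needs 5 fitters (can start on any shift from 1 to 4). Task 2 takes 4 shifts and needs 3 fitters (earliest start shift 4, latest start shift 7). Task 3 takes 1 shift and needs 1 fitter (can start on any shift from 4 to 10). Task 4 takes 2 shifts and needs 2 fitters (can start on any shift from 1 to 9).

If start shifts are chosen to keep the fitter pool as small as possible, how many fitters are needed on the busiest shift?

Early-start (Task 1@1, Task 2@4, Task 3@4, Task 4@1) gives peak 7: s1:7  s2:7  s3:5  s4:4  s5:3  s6:3  s7:3  s8:0  s9:0  s10:0.
Shift Task 4→5.
Schedule Task 1@1, Task 2@4, Task 3@4, Task 4@5: s1:5  s2:5  s3:5  s4:4  s5:5  s6:5  s7:3  s8:0  s9:0  s10:0 — peak 5.

5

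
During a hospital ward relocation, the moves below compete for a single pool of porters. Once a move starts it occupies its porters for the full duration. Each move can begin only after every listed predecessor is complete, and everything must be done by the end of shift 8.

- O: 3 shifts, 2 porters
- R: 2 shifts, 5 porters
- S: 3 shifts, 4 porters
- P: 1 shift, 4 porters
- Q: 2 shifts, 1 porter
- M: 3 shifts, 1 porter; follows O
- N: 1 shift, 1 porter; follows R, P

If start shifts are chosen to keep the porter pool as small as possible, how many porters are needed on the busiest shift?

6

Early-start (O@1, R@1, S@1, P@1, Q@1, M@4, N@3) gives peak 16: s1:16  s2:12  s3:7  s4:1  s5:1  s6:1  s7:0  s8:0.
Shift R→4, P→6, Q→4, M→6, N→7.
Schedule O@1, R@4, S@1, P@6, Q@4, M@6, N@7: s1:6  s2:6  s3:6  s4:6  s5:6  s6:5  s7:2  s8:1 — peak 6.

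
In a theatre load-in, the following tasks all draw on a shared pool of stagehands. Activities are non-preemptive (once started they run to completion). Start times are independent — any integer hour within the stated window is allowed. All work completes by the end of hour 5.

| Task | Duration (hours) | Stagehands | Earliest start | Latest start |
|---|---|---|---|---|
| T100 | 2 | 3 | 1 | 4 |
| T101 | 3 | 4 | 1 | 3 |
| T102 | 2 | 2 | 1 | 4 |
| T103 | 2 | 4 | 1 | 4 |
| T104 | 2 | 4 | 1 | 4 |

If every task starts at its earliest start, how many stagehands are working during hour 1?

At early start, hour 1 has: T100, T101, T102, T103, T104.
Demand: 3 + 4 + 2 + 4 + 4 = 17.

17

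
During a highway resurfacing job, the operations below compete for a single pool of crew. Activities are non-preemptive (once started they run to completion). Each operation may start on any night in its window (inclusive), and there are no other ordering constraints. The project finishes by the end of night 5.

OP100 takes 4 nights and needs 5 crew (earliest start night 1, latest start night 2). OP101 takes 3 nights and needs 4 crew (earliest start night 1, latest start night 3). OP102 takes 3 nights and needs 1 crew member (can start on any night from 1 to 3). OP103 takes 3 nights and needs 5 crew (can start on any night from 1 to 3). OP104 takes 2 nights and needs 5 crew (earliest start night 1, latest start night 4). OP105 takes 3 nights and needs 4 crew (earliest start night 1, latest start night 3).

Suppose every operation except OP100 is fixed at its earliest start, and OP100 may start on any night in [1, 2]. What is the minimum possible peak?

24

OP100@1: n1:24  n2:24  n3:19  n4:5  n5:0 → peak 24
OP100@2: n1:19  n2:24  n3:19  n4:5  n5:5 → peak 24
Best is OP100@1, peak 24.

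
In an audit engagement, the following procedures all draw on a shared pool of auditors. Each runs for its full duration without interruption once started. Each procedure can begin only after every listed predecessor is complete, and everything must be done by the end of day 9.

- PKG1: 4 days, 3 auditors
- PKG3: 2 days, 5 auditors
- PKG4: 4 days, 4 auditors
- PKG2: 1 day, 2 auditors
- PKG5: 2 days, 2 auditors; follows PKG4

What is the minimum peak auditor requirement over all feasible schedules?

7

Early-start (PKG1@1, PKG3@1, PKG4@1, PKG2@1, PKG5@5) gives peak 14: d1:14  d2:12  d3:7  d4:7  d5:2  d6:2  d7:0  d8:0  d9:0.
Shift PKG3→5, PKG2→5, PKG5→6.
Schedule PKG1@1, PKG3@5, PKG4@1, PKG2@5, PKG5@6: d1:7  d2:7  d3:7  d4:7  d5:7  d6:7  d7:2  d8:0  d9:0 — peak 7.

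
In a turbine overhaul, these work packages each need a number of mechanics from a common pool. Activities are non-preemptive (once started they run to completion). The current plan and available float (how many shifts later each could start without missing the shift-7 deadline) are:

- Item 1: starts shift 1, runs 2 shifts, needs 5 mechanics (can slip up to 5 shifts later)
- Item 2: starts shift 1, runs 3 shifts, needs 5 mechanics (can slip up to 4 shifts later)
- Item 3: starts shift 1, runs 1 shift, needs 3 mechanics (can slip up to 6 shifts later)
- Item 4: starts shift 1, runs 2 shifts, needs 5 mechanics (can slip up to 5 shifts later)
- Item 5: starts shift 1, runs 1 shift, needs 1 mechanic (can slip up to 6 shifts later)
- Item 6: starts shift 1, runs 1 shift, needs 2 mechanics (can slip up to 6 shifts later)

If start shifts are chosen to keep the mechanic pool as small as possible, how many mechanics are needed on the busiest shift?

Early-start (Item 1@1, Item 2@1, Item 3@1, Item 4@1, Item 5@1, Item 6@1) gives peak 21: s1:21  s2:15  s3:5  s4:0  s5:0  s6:0  s7:0.
Shift Item 2→3, Item 4→6, Item 5→2, Item 6→2.
Schedule Item 1@1, Item 2@3, Item 3@1, Item 4@6, Item 5@2, Item 6@2: s1:8  s2:8  s3:5  s4:5  s5:5  s6:5  s7:5 — peak 8.

8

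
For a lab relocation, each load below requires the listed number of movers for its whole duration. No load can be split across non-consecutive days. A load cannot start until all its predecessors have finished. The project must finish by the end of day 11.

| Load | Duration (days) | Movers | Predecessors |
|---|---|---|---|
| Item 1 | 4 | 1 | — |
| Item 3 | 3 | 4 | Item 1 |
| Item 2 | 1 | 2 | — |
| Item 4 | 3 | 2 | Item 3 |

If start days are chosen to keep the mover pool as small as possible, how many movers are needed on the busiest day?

4

Schedule Item 1@1, Item 3@5, Item 2@1, Item 4@8: d1:3  d2:1  d3:1  d4:1  d5:4  d6:4  d7:4  d8:2  d9:2  d10:2  d11:0 — peak 4.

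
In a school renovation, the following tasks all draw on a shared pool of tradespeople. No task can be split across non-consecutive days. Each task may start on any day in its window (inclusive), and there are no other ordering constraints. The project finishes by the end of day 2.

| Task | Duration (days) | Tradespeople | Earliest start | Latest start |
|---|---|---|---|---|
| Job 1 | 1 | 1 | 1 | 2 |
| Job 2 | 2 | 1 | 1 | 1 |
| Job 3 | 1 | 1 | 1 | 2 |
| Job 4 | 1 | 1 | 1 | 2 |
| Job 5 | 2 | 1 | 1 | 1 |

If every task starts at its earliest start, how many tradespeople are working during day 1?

5

At early start, day 1 has: Job 1, Job 2, Job 3, Job 4, Job 5.
Demand: 1 + 1 + 1 + 1 + 1 = 5.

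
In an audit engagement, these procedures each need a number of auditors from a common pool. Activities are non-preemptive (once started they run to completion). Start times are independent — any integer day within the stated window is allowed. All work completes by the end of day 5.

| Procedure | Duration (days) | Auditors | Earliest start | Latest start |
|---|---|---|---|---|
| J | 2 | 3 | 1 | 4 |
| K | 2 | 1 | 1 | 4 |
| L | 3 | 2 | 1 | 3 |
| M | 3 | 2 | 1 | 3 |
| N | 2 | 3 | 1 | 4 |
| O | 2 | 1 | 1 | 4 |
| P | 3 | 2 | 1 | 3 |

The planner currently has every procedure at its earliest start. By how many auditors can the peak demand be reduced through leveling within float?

7

Early-start peak: d1:14  d2:14  d3:6  d4:0  d5:0 ⇒ 14.
Leveled (J@1, K@1, L@1, M@3, N@4, O@1, P@3): d1:7  d2:7  d3:6  d4:7  d5:7 ⇒ 7.
Reduction 14 − 7 = 7.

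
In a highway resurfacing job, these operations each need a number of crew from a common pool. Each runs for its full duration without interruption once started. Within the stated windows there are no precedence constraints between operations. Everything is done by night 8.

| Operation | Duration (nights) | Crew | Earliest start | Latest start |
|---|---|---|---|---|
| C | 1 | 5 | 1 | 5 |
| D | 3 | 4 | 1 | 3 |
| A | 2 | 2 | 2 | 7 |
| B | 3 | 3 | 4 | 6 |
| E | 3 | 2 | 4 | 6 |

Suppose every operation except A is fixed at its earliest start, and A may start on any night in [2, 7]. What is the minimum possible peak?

9

A@2: n1:9  n2:6  n3:6  n4:5  n5:5  n6:5  n7:0  n8:0 → peak 9
A@3: n1:9  n2:4  n3:6  n4:7  n5:5  n6:5  n7:0  n8:0 → peak 9
A@4: n1:9  n2:4  n3:4  n4:7  n5:7  n6:5  n7:0  n8:0 → peak 9
A@5: n1:9  n2:4  n3:4  n4:5  n5:7  n6:7  n7:0  n8:0 → peak 9
A@6: n1:9  n2:4  n3:4  n4:5  n5:5  n6:7  n7:2  n8:0 → peak 9
A@7: n1:9  n2:4  n3:4  n4:5  n5:5  n6:5  n7:2  n8:2 → peak 9
Best is A@2, peak 9.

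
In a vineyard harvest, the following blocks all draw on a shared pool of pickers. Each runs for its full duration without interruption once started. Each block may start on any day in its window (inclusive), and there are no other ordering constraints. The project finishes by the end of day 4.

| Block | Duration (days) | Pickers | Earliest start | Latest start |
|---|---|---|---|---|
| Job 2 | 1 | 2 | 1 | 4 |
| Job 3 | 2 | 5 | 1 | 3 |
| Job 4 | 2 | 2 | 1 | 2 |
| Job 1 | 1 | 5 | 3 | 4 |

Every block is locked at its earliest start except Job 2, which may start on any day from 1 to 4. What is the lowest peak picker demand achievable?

Job 2@1: d1:9  d2:7  d3:5  d4:0 → peak 9
Job 2@2: d1:7  d2:9  d3:5  d4:0 → peak 9
Job 2@3: d1:7  d2:7  d3:7  d4:0 → peak 7
Job 2@4: d1:7  d2:7  d3:5  d4:2 → peak 7
Best is Job 2@3, peak 7.

7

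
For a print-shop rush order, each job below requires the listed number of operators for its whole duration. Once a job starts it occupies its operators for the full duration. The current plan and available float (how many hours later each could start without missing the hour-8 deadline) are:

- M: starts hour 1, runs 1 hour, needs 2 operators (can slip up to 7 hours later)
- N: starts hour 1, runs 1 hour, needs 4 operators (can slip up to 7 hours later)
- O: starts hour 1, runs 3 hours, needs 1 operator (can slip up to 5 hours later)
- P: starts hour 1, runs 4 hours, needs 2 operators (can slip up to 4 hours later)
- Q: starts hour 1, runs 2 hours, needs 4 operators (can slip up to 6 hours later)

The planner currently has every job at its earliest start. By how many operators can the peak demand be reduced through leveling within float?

Early-start peak: h1:13  h2:7  h3:3  h4:2  h5:0  h6:0  h7:0  h8:0 ⇒ 13.
Leveled (M@1, N@2, O@3, P@3, Q@7): h1:2  h2:4  h3:3  h4:3  h5:3  h6:2  h7:4  h8:4 ⇒ 4.
Reduction 13 − 4 = 9.

9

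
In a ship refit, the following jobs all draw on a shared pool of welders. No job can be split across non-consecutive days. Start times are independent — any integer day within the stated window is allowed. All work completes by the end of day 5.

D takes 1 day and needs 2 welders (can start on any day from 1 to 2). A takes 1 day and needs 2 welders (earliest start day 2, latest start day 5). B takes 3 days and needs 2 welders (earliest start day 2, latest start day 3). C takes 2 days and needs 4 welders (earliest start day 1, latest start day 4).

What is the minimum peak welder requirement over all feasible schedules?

6

Early-start (D@1, A@2, B@2, C@1) gives peak 8: d1:6  d2:8  d3:2  d4:2  d5:0.
Shift C→3.
Schedule D@1, A@2, B@2, C@3: d1:2  d2:4  d3:6  d4:6  d5:0 — peak 6.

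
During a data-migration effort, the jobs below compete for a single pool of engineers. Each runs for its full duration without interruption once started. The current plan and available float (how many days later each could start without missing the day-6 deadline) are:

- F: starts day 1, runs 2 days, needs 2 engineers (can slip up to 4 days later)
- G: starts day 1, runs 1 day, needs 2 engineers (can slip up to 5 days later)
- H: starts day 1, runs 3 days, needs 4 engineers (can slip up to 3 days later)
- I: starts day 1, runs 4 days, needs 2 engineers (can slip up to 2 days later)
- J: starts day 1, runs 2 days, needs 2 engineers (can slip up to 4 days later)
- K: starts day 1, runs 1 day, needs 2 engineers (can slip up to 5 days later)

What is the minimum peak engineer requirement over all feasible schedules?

Early-start (F@1, G@1, H@1, I@1, J@1, K@1) gives peak 14: d1:14  d2:10  d3:6  d4:2  d5:0  d6:0.
Shift H→2, I→3, J→5.
Schedule F@1, G@1, H@2, I@3, J@5, K@1: d1:6  d2:6  d3:6  d4:6  d5:4  d6:4 — peak 6.
Total engineer-days = 32 over 6 days ⇒ peak ≥ ⌈32/6⌉ = 6, so 6 is optimal.

6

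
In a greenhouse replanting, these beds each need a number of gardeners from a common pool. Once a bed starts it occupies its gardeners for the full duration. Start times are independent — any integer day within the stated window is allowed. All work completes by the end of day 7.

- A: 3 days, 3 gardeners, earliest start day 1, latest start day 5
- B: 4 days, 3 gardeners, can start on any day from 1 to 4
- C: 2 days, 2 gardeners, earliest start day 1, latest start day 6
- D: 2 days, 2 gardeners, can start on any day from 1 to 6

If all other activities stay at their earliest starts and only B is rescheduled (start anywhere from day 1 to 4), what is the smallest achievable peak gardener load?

7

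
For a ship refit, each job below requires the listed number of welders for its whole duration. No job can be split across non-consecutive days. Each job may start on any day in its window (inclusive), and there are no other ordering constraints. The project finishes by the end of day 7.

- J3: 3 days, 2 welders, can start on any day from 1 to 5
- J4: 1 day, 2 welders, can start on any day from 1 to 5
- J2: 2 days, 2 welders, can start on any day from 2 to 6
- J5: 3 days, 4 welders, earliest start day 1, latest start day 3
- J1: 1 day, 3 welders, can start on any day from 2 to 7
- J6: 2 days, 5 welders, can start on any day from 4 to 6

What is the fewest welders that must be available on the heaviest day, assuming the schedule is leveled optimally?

6

Early-start (J3@1, J4@1, J2@2, J5@1, J1@2, J6@4) gives peak 11: d1:8  d2:11  d3:8  d4:5  d5:5  d6:0  d7:0.
Shift J2→4, J5→2, J1→5, J6→6.
Schedule J3@1, J4@1, J2@4, J5@2, J1@5, J6@6: d1:4  d2:6  d3:6  d4:6  d5:5  d6:5  d7:5 — peak 6.
Total welder-days = 37 over 7 days ⇒ peak ≥ ⌈37/7⌉ = 6, so 6 is optimal.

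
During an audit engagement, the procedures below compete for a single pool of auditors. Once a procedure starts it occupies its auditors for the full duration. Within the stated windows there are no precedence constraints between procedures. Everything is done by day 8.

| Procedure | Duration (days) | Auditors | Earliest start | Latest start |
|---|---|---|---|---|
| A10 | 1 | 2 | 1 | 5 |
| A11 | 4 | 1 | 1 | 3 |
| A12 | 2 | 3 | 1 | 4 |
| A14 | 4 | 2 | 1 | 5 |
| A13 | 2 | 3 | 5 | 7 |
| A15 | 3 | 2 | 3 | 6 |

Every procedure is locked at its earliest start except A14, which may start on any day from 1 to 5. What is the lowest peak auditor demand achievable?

7

A14@1: d1:8  d2:6  d3:5  d4:5  d5:5  d6:3  d7:0  d8:0 → peak 8
A14@2: d1:6  d2:6  d3:5  d4:5  d5:7  d6:3  d7:0  d8:0 → peak 7
A14@3: d1:6  d2:4  d3:5  d4:5  d5:7  d6:5  d7:0  d8:0 → peak 7
A14@4: d1:6  d2:4  d3:3  d4:5  d5:7  d6:5  d7:2  d8:0 → peak 7
A14@5: d1:6  d2:4  d3:3  d4:3  d5:7  d6:5  d7:2  d8:2 → peak 7
Best is A14@2, peak 7.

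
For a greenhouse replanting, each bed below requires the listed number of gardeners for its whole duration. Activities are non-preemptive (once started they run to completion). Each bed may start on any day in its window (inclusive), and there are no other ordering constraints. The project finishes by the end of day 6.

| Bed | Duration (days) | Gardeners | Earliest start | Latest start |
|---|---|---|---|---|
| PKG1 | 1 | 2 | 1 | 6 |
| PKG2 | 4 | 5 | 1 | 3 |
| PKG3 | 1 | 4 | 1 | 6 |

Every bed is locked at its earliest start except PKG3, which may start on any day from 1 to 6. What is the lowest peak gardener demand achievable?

7

PKG3@1: d1:11  d2:5  d3:5  d4:5  d5:0  d6:0 → peak 11
PKG3@2: d1:7  d2:9  d3:5  d4:5  d5:0  d6:0 → peak 9
PKG3@3: d1:7  d2:5  d3:9  d4:5  d5:0  d6:0 → peak 9
PKG3@4: d1:7  d2:5  d3:5  d4:9  d5:0  d6:0 → peak 9
PKG3@5: d1:7  d2:5  d3:5  d4:5  d5:4  d6:0 → peak 7
PKG3@6: d1:7  d2:5  d3:5  d4:5  d5:0  d6:4 → peak 7
Best is PKG3@5, peak 7.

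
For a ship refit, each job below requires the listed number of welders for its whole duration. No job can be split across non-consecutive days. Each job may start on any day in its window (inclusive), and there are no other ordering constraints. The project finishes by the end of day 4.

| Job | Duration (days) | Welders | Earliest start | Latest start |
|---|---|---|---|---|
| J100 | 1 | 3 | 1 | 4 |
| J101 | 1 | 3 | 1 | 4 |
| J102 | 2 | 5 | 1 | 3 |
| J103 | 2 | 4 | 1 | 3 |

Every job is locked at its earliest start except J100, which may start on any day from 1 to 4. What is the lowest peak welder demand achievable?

12

J100@1: d1:15  d2:9  d3:0  d4:0 → peak 15
J100@2: d1:12  d2:12  d3:0  d4:0 → peak 12
J100@3: d1:12  d2:9  d3:3  d4:0 → peak 12
J100@4: d1:12  d2:9  d3:0  d4:3 → peak 12
Best is J100@2, peak 12.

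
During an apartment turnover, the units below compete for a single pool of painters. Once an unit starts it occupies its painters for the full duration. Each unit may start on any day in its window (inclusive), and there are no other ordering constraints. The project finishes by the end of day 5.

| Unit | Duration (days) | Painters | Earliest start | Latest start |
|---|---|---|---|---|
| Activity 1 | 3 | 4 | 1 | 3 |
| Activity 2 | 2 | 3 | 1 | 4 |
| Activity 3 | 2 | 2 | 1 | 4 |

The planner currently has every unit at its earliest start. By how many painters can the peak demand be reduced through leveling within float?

4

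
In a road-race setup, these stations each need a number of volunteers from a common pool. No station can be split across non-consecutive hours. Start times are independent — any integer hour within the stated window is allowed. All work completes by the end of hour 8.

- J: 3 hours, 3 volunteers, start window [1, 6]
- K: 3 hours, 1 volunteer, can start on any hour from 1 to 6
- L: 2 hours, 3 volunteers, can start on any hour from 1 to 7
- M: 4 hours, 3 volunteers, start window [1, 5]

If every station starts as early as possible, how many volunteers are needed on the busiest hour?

Early-start schedule: J@1, K@1, L@1, M@1.
Load per hour: hour 1: 10, hour 2: 10, hour 3: 7, hour 4: 3, hour 5: 0, hour 6: 0, hour 7: 0, hour 8: 0.
Peak is 10.

10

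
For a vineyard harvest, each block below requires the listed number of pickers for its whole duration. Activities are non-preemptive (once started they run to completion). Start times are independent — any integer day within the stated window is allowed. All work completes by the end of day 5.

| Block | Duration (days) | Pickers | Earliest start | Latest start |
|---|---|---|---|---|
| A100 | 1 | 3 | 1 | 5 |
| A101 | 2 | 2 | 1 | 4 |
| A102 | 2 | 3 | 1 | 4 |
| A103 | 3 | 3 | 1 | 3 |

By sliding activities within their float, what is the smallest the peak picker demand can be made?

6

Early-start (A100@1, A101@1, A102@1, A103@1) gives peak 11: d1:11  d2:8  d3:3  d4:0  d5:0.
Shift A102→2, A103→3.
Schedule A100@1, A101@1, A102@2, A103@3: d1:5  d2:5  d3:6  d4:3  d5:3 — peak 6.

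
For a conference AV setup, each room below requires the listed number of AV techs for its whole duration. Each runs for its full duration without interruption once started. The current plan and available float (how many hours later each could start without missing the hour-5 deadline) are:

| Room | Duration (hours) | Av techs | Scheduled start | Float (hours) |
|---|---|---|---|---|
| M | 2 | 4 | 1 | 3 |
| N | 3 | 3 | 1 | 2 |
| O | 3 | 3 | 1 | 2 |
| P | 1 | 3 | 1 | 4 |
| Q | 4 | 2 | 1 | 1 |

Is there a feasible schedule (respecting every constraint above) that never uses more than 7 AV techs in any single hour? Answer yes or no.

Total AV tech-hours = 37; over 5 hours the average is 37/5 > 7, so some hour must exceed 7.

no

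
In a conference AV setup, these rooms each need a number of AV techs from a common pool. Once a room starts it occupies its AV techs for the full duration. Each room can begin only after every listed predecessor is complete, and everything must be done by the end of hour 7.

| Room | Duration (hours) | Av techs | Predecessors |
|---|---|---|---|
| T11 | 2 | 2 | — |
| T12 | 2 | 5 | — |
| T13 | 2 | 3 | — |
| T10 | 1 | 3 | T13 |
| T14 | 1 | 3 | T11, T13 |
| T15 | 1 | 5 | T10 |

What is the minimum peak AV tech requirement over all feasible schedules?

Early-start (T11@1, T12@1, T13@1, T10@3, T14@3, T15@4) gives peak 10: h1:10  h2:10  h3:6  h4:5  h5:0  h6:0  h7:0.
Shift T12→3, T10→5, T14→6, T15→7.
Schedule T11@1, T12@3, T13@1, T10@5, T14@6, T15@7: h1:5  h2:5  h3:5  h4:5  h5:3  h6:3  h7:5 — peak 5.
Total AV tech-hours = 31 over 7 hours ⇒ peak ≥ ⌈31/7⌉ = 5, so 5 is optimal.

5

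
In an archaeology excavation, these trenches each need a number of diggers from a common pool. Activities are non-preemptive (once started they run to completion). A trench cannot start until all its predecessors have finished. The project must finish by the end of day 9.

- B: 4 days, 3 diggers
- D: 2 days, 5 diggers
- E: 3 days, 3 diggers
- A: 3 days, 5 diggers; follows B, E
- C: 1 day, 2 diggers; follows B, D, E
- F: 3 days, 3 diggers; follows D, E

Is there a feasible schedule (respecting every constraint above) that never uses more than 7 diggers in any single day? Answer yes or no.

The minimum achievable peak is 8; 7 < 8, so no feasible schedule stays within the cap.

no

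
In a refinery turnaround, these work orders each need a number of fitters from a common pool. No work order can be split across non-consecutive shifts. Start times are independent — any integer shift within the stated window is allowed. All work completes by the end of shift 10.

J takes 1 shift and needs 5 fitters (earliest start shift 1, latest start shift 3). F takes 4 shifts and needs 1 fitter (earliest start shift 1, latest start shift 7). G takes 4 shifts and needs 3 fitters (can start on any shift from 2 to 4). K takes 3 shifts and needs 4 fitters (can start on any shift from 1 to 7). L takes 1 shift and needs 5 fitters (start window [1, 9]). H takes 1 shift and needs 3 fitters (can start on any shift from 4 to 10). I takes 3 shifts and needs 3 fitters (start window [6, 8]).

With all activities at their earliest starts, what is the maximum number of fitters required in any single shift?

Early-start schedule: J@1, F@1, G@2, K@1, L@1, H@4, I@6.
Load per shift: shift 1: 15, shift 2: 8, shift 3: 8, shift 4: 7, shift 5: 3, shift 6: 3, shift 7: 3, shift 8: 3, shift 9: 0, shift 10: 0.
Peak is 15.

15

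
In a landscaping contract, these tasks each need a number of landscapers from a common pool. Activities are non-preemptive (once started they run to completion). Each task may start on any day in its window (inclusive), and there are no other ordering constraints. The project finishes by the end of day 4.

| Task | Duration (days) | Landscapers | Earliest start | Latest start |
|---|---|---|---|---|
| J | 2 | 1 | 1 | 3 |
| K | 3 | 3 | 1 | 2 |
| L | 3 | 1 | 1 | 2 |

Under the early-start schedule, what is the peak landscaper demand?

Early-start schedule: J@1, K@1, L@1.
Load per day: day 1: 5, day 2: 5, day 3: 4, day 4: 0.
Peak is 5.

5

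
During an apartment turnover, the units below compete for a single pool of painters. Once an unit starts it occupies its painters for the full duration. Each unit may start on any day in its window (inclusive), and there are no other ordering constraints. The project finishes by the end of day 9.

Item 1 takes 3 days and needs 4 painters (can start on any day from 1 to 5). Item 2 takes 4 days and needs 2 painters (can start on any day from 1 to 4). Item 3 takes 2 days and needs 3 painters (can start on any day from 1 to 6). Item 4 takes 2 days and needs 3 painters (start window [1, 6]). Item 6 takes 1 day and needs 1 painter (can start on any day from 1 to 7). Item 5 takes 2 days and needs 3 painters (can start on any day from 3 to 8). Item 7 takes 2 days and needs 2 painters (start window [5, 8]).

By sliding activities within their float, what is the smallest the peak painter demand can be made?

5

Early-start (Item 1@1, Item 2@1, Item 3@1, Item 4@1, Item 6@1, Item 5@3, Item 7@5) gives peak 13: d1:13  d2:12  d3:9  d4:5  d5:2  d6:2  d7:0  d8:0  d9:0.
Shift Item 2→4, Item 3→4, Item 4→6, Item 5→8, Item 7→8.
Schedule Item 1@1, Item 2@4, Item 3@4, Item 4@6, Item 6@1, Item 5@8, Item 7@8: d1:5  d2:4  d3:4  d4:5  d5:5  d6:5  d7:5  d8:5  d9:5 — peak 5.
Total painter-days = 43 over 9 days ⇒ peak ≥ ⌈43/9⌉ = 5, so 5 is optimal.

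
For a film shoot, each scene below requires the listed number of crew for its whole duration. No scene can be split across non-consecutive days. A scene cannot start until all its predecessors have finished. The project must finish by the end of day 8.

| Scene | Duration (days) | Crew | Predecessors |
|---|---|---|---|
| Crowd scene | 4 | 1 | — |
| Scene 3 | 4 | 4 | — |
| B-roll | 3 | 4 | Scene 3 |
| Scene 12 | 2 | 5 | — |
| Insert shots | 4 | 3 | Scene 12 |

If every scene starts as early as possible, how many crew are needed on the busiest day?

10

Early-start schedule: Crowd scene@1, Scene 3@1, B-roll@5, Scene 12@1, Insert shots@3.
Load per day: day 1: 10, day 2: 10, day 3: 8, day 4: 8, day 5: 7, day 6: 7, day 7: 4, day 8: 0.
Peak is 10.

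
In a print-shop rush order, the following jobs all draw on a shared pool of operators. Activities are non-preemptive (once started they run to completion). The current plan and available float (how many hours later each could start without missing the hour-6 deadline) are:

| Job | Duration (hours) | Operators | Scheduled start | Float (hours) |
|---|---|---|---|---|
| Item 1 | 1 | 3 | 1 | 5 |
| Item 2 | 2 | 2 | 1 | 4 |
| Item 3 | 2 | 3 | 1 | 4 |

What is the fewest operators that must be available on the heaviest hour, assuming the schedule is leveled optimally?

Early-start (Item 1@1, Item 2@1, Item 3@1) gives peak 8: h1:8  h2:5  h3:0  h4:0  h5:0  h6:0.
Shift Item 2→2, Item 3→4.
Schedule Item 1@1, Item 2@2, Item 3@4: h1:3  h2:2  h3:2  h4:3  h5:3  h6:0 — peak 3.
Total operator-hours = 13 over 6 hours ⇒ peak ≥ ⌈13/6⌉ = 3, so 3 is optimal.

3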